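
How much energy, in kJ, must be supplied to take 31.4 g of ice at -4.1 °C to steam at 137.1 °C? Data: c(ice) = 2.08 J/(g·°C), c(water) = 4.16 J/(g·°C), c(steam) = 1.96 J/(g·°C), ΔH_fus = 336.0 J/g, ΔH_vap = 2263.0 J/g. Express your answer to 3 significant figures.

q1 (heat ice -4.1→0.0 °C): 31.4 × 2.08 × 4.1 = 268 J
q2 (melt at 0 °C): 31.4 × 336.0 = 10550 J
q3 (heat water 0.0→100.0 °C): 31.4 × 4.16 × 100.0 = 13062 J
q4 (vaporize at 100 °C): 31.4 × 2263.0 = 71058 J
q5 (heat steam 100.0→137.1 °C): 31.4 × 1.96 × 37.1 = 2283 J
Total: 268 + 10550 + 13062 + 71058 + 2283 = 97221 J = 97.2 kJ

q = 97.2 kJ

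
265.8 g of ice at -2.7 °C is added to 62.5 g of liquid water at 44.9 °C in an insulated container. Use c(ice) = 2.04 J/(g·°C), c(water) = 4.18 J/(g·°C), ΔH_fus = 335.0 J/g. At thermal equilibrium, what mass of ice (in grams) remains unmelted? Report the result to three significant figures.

m_ice remaining = 235 g

Heat to warm all ice to 0 °C: 265.8×2.04×2.7 = 1464.0 J
Heat released by water cooling to 0 °C: 62.5×4.18×44.9 = 11730 J
11730 J < 1464.0 + 265.8×335.0 = 90507.0 J, so not all ice melts; final T = 0 °C.
Heat left for melting: 11730 − 1464.0 = 10266.0 J
Mass melted = 10266.0 / 335.0 = 30.64 g
Ice remaining = 265.8 − 30.64 = 235.16 g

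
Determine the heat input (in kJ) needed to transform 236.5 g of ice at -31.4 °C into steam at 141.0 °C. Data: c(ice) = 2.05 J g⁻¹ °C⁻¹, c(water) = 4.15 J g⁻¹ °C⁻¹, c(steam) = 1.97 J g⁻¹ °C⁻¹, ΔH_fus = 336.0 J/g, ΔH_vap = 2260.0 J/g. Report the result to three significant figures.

q = 746 kJ

q1 (heat ice -31.4→0.0 °C): 236.5 × 2.05 × 31.4 = 15224 J
q2 (melt at 0 °C): 236.5 × 336.0 = 79464 J
q3 (heat water 0.0→100.0 °C): 236.5 × 4.15 × 100.0 = 98148 J
q4 (vaporize at 100 °C): 236.5 × 2260.0 = 534490 J
q5 (heat steam 100.0→141.0 °C): 236.5 × 1.97 × 41.0 = 19102 J
Total: 15224 + 79464 + 98148 + 534490 + 19102 = 746428 J = 746 kJ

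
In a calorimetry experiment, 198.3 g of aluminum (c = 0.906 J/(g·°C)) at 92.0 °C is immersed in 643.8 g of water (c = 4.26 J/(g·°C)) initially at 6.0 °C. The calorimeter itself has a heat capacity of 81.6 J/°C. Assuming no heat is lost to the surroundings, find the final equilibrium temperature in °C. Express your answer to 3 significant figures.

Heat lost by aluminum = heat gained by water + calorimeter.
(198.3)(0.906)(92.0 − T) = [(643.8)(4.26) + 81.6](T − 6.0)
179.6598 (92.0 − T) = 2824.188 (T − 6.0)
16529 − 179.6598 T = 2824.188 T − 16945
33474 = 3003.8478 T
T = 11.14 °C

T_f = 11.1 °C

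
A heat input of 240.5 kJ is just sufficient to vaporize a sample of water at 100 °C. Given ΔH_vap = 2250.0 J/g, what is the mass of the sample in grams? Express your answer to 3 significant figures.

m = q / ΔH_vap = 240500 J / 2250.0 J/g = 107 g

m = 107 g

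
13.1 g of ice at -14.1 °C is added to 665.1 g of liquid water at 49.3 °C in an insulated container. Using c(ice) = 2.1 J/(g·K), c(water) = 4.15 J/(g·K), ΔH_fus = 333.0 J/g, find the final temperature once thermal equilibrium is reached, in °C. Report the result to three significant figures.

Heat to bring ice to 0 °C and melt it: q₁ = 13.1×2.1×14.1 + 13.1×333.0 = 4750.2 J
Heat the water can supply cooling to 0 °C: 665.1×4.15×49.3 = 136076 J > q₁, so all ice melts.
Energy balance: 665.1×4.15×(49.3 − T) = 4750.2 + 13.1×4.15×(T − 0)
2760.165(49.3 − T) = 4750.2 + 54.365 T
136076 − 4750.2 = 2814.530 T
T = 131325.8 / 2814.530 = 46.66 °C

T_f = 46.7 °C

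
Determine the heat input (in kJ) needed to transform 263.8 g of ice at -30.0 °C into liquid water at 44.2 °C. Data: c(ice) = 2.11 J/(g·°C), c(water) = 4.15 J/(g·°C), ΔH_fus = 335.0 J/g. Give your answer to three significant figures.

q1 (heat ice -30.0→0.0 °C): 263.8 × 2.11 × 30.0 = 16699 J
q2 (melt at 0 °C): 263.8 × 335.0 = 88373 J
q3 (heat water 0.0→44.2 °C): 263.8 × 4.15 × 44.2 = 48389 J
Total: 16699 + 88373 + 48389 = 153461 J = 153 kJ

q = 153 kJ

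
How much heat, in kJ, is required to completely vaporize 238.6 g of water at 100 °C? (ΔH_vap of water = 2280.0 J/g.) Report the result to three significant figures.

q = 544 kJ

q = m × ΔH_vap = 238.6 × 2280.0 = 544000 J = 544 kJ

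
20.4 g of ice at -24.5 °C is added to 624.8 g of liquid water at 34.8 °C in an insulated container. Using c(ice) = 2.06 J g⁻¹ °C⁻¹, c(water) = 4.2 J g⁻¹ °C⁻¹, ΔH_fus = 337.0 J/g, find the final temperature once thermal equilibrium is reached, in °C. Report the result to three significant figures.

T_f = 30.8 °C

Heat to bring ice to 0 °C and melt it: q₁ = 20.4×2.06×24.5 + 20.4×337.0 = 7904.4 J
Heat the water can supply cooling to 0 °C: 624.8×4.2×34.8 = 91320.8 J > q₁, so all ice melts.
Energy balance: 624.8×4.2×(34.8 − T) = 7904.4 + 20.4×4.2×(T − 0)
2624.16(34.8 − T) = 7904.4 + 85.68 T
91320.8 − 7904.4 = 2709.84 T
T = 83416.4 / 2709.84 = 30.78 °C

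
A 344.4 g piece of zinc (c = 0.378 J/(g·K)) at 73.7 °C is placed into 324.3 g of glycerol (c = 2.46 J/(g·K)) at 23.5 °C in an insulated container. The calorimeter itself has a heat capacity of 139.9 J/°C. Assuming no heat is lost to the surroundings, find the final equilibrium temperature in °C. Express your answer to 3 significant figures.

T_f = 29.6 °C

Heat lost by zinc = heat gained by glycerol + calorimeter.
(344.4)(0.378)(73.7 − T) = [(324.3)(2.46) + 139.9](T − 23.5)
130.1832 (73.7 − T) = 937.678 (T − 23.5)
9594.5 − 130.1832 T = 937.678 T − 22035
31629.5 = 1067.8612 T
T = 29.62 °C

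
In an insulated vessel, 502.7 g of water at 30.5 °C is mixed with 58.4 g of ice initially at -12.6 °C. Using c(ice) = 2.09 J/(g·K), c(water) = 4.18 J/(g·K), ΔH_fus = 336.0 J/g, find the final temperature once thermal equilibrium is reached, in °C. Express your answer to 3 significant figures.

Heat to bring ice to 0 °C and melt it: q₁ = 58.4×2.09×12.6 + 58.4×336.0 = 21160 J
Heat the water can supply cooling to 0 °C: 502.7×4.18×30.5 = 64089.2 J > q₁, so all ice melts.
Energy balance: 502.7×4.18×(30.5 − T) = 21160 + 58.4×4.18×(T − 0)
2101.286(30.5 − T) = 21160 + 244.112 T
64089.2 − 21160 = 2345.398 T
T = 42929.2 / 2345.398 = 18.30 °C

T_f = 18.3 °C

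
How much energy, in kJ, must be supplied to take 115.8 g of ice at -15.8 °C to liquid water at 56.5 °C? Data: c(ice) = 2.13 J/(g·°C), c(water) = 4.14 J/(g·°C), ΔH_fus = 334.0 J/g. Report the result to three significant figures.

q = 69.7 kJ

q1 (heat ice -15.8→0.0 °C): 115.8 × 2.13 × 15.8 = 3897 J
q2 (melt at 0 °C): 115.8 × 334.0 = 38677 J
q3 (heat water 0.0→56.5 °C): 115.8 × 4.14 × 56.5 = 27087 J
Total: 3897 + 38677 + 27087 = 69661 J = 69.7 kJ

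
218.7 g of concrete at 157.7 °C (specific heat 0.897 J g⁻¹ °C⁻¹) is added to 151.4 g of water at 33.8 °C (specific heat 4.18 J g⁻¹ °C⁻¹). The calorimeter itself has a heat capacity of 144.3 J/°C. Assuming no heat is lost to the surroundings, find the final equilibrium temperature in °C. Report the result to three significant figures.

Heat lost by concrete = heat gained by water + calorimeter.
(218.7)(0.897)(157.7 − T) = [(151.4)(4.18) + 144.3](T − 33.8)
196.1739 (157.7 − T) = 777.152 (T − 33.8)
30937 − 196.1739 T = 777.152 T − 26268
57205 = 973.3259 T
T = 58.77 °C

T_f = 58.8 °C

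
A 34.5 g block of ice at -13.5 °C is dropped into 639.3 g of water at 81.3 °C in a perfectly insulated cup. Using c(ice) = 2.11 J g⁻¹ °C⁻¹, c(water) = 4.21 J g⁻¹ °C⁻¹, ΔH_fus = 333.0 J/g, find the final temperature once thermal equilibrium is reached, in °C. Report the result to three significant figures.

T_f = 72.7 °C

Heat to bring ice to 0 °C and melt it: q₁ = 34.5×2.11×13.5 + 34.5×333.0 = 12471 J
Heat the water can supply cooling to 0 °C: 639.3×4.21×81.3 = 218815 J > q₁, so all ice melts.
Energy balance: 639.3×4.21×(81.3 − T) = 12471 + 34.5×4.21×(T − 0)
2691.453(81.3 − T) = 12471 + 145.245 T
218815 − 12471 = 2836.698 T
T = 206344 / 2836.698 = 72.74 °C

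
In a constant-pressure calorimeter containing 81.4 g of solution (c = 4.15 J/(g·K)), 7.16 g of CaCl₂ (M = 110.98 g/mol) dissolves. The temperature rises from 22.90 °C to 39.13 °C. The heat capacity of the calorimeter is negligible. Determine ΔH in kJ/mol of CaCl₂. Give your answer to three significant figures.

ΔH = -85.0 kJ/mol

|ΔT| = |39.13 − 22.90| = 16.23 °C
|q_surr| = (81.4 × 4.15) × 16.23 = 337.81 × 16.23 = 5483 J
n(CaCl₂) = 7.16 / 110.98 = 0.06452 mol
Temperature rose, so q_rxn = −|q_surr| = -5.483 kJ
ΔH = q_rxn / n = -84.98 kJ/mol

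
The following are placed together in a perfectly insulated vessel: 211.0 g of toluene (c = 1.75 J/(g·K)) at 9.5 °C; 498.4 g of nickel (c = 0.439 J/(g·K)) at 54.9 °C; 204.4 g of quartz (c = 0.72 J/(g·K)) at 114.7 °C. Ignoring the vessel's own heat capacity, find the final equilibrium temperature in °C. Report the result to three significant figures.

Σ mᵢcᵢ(T − Tᵢ) = 0  ⇒  T = Σ mᵢcᵢTᵢ / Σ mᵢcᵢ
Σ mᵢcᵢ = 211.0×1.75 + 498.4×0.439 + 204.4×0.72 = 735.2156
Σ mᵢcᵢTᵢ = 369.25×9.5 + 218.7976×54.9 + 147.168×114.7 = 32400
T = 32400 / 735.2156 = 44.07 °C

T_f = 44.1 °C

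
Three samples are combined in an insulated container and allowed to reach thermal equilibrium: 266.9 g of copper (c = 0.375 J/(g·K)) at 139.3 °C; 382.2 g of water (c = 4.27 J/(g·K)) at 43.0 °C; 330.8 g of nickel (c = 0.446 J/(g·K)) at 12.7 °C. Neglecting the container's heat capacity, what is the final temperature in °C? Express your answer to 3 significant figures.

T_f = 45.7 °C

Σ mᵢcᵢ(T − Tᵢ) = 0  ⇒  T = Σ mᵢcᵢTᵢ / Σ mᵢcᵢ
Σ mᵢcᵢ = 266.9×0.375 + 382.2×4.27 + 330.8×0.446 = 1879.6183
Σ mᵢcᵢTᵢ = 100.0875×139.3 + 1631.994×43.0 + 147.5368×12.7 = 85992
T = 85992 / 1879.6183 = 45.7497 °C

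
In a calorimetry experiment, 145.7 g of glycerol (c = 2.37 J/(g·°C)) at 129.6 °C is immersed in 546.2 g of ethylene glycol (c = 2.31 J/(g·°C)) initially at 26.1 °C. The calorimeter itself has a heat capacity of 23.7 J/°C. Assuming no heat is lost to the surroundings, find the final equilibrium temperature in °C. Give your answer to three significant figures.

Heat lost by glycerol = heat gained by ethylene glycol + calorimeter.
(145.7)(2.37)(129.6 − T) = [(546.2)(2.31) + 23.7](T − 26.1)
345.309 (129.6 − T) = 1285.422 (T − 26.1)
44752 − 345.309 T = 1285.422 T − 33550
78302 = 1630.731 T
T = 48.02 °C

T_f = 48.0 °C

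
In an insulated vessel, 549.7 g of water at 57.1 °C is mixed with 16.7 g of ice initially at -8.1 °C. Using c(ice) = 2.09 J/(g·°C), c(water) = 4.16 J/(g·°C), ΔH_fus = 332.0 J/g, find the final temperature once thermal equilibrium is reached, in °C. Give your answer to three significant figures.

T_f = 52.9 °C

Heat to bring ice to 0 °C and melt it: q₁ = 16.7×2.09×8.1 + 16.7×332.0 = 5827.1 J
Heat the water can supply cooling to 0 °C: 549.7×4.16×57.1 = 130574 J > q₁, so all ice melts.
Energy balance: 549.7×4.16×(57.1 − T) = 5827.1 + 16.7×4.16×(T − 0)
2286.752(57.1 − T) = 5827.1 + 69.472 T
130574 − 5827.1 = 2356.224 T
T = 124746.9 / 2356.224 = 52.94 °C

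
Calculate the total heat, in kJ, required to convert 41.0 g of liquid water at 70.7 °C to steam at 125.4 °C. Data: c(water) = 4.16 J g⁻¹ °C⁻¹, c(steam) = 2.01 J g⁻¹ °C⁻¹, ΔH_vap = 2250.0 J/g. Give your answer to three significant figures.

q1 (heat water 70.7→100.0 °C): 41.0 × 4.16 × 29.3 = 4997 J
q2 (vaporize at 100 °C): 41.0 × 2250.0 = 92250 J
q3 (heat steam 100.0→125.4 °C): 41.0 × 2.01 × 25.4 = 2093 J
Total: 4997 + 92250 + 2093 = 99340 J = 99.3 kJ

q = 99.3 kJ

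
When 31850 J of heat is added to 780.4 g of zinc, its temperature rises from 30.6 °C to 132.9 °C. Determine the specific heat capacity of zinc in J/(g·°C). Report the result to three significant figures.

c = q / (m ΔT) = 31850 / (780.4 × 102.3)
c = 31850 / 79834.92 = 0.399 J/(g·°C)

c = 0.399 J/(g·°C)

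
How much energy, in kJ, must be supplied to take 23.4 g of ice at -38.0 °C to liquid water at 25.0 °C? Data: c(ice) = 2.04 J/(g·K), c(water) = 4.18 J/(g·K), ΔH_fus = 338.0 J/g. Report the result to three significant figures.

q = 12.2 kJ

q1 (heat ice -38.0→0.0 °C): 23.4 × 2.04 × 38.0 = 1814 J
q2 (melt at 0 °C): 23.4 × 338.0 = 7909 J
q3 (heat water 0.0→25.0 °C): 23.4 × 4.18 × 25.0 = 2445 J
Total: 1814 + 7909 + 2445 = 12168 J = 12.2 kJ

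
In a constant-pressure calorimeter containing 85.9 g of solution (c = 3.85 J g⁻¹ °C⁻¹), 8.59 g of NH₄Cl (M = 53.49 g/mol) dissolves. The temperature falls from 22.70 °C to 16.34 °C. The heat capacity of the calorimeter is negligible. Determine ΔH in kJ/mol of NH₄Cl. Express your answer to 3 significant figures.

|ΔT| = |16.34 − 22.70| = 6.36 °C
|q_surr| = (85.9 × 3.85) × 6.36 = 330.715 × 6.36 = 2103 J
n(NH₄Cl) = 8.59 / 53.49 = 0.1606 mol
Temperature fell, so q_rxn = +|q_surr| = 2.103 kJ
ΔH = q_rxn / n = 13.09 kJ/mol

ΔH = 13.1 kJ/mol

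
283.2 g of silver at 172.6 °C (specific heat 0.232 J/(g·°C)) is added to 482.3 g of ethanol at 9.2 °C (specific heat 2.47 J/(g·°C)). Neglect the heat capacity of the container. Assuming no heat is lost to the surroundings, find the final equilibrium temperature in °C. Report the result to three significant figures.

Heat lost by silver = heat gained by ethanol.
(283.2)(0.232)(172.6 − T) = (482.3)(2.47)(T − 9.2)
65.7024 (172.6 − T) = 1191.281 (T − 9.2)
11340 − 65.7024 T = 1191.281 T − 10960
22300 = 1256.9834 T
T = 17.74 °C

T_f = 17.7 °C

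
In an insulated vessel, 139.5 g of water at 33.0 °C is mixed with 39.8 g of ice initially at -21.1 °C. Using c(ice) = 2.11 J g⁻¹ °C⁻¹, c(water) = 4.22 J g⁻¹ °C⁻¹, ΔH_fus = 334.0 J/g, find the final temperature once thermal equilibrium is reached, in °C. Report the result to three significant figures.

Heat to bring ice to 0 °C and melt it: q₁ = 39.8×2.11×21.1 + 39.8×334.0 = 15065 J
Heat the water can supply cooling to 0 °C: 139.5×4.22×33.0 = 19426.8 J > q₁, so all ice melts.
Energy balance: 139.5×4.22×(33.0 − T) = 15065 + 39.8×4.22×(T − 0)
588.69(33.0 − T) = 15065 + 167.956 T
19426.8 − 15065 = 756.646 T
T = 4361.8 / 756.646 = 5.7647 °C

T_f = 5.76 °C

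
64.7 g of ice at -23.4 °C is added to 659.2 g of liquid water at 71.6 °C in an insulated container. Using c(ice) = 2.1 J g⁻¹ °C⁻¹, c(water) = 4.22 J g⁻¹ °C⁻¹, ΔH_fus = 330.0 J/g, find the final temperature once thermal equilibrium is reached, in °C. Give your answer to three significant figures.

Heat to bring ice to 0 °C and melt it: q₁ = 64.7×2.1×23.4 + 64.7×330.0 = 24530 J
Heat the water can supply cooling to 0 °C: 659.2×4.22×71.6 = 199179 J > q₁, so all ice melts.
Energy balance: 659.2×4.22×(71.6 − T) = 24530 + 64.7×4.22×(T − 0)
2781.824(71.6 − T) = 24530 + 273.034 T
199179 − 24530 = 3054.858 T
T = 174649 / 3054.858 = 57.17 °C

T_f = 57.2 °C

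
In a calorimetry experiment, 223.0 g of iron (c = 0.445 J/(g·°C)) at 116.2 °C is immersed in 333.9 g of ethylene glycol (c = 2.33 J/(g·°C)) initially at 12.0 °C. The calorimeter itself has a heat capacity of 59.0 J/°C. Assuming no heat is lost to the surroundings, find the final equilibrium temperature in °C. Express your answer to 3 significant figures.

T_f = 23.0 °C

Heat lost by iron = heat gained by ethylene glycol + calorimeter.
(223.0)(0.445)(116.2 − T) = [(333.9)(2.33) + 59.0](T − 12.0)
99.235 (116.2 − T) = 836.987 (T − 12.0)
11531 − 99.235 T = 836.987 T − 10044
21575 = 936.222 T
T = 23.04 °C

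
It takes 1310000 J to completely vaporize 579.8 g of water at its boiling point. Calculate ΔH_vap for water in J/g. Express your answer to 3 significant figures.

ΔH_vap = 2260 J/g

ΔH_vap = q / m = 1310000 / 579.8 = 2260 J/g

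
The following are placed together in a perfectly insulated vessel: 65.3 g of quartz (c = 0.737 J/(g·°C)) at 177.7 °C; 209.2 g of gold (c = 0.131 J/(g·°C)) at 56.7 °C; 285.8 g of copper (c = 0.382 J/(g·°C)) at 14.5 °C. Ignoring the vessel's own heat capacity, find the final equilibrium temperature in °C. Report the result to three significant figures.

Σ mᵢcᵢ(T − Tᵢ) = 0  ⇒  T = Σ mᵢcᵢTᵢ / Σ mᵢcᵢ
Σ mᵢcᵢ = 65.3×0.737 + 209.2×0.131 + 285.8×0.382 = 184.7069
Σ mᵢcᵢTᵢ = 48.1261×177.7 + 27.4052×56.7 + 109.1756×14.5 = 11689
T = 11689 / 184.7069 = 63.28 °C

T_f = 63.3 °C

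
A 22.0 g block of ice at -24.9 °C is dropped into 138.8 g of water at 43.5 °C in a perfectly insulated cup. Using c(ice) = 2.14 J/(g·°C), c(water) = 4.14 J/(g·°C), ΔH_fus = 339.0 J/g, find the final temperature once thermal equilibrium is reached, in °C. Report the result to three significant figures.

T_f = 24.6 °C

Heat to bring ice to 0 °C and melt it: q₁ = 22.0×2.14×24.9 + 22.0×339.0 = 8630.3 J
Heat the water can supply cooling to 0 °C: 138.8×4.14×43.5 = 24996.5 J > q₁, so all ice melts.
Energy balance: 138.8×4.14×(43.5 − T) = 8630.3 + 22.0×4.14×(T − 0)
574.632(43.5 − T) = 8630.3 + 91.08 T
24996.5 − 8630.3 = 665.712 T
T = 16366.2 / 665.712 = 24.58 °C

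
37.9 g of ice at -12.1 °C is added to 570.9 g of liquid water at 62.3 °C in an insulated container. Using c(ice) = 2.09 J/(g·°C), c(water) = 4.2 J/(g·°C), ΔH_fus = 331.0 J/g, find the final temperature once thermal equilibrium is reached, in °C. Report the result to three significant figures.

Heat to bring ice to 0 °C and melt it: q₁ = 37.9×2.09×12.1 + 37.9×331.0 = 13503 J
Heat the water can supply cooling to 0 °C: 570.9×4.2×62.3 = 149382 J > q₁, so all ice melts.
Energy balance: 570.9×4.2×(62.3 − T) = 13503 + 37.9×4.2×(T − 0)
2397.78(62.3 − T) = 13503 + 159.18 T
149382 − 13503 = 2556.96 T
T = 135879 / 2556.96 = 53.14 °C

T_f = 53.1 °C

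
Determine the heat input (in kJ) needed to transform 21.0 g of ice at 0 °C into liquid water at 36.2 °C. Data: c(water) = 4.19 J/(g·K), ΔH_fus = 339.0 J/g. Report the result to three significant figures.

q = 10.3 kJ

q1 (melt at 0 °C): 21.0 × 339.0 = 7119 J
q2 (heat water 0.0→36.2 °C): 21.0 × 4.19 × 36.2 = 3185 J
Total: 7119 + 3185 = 10304 J = 10.3 kJ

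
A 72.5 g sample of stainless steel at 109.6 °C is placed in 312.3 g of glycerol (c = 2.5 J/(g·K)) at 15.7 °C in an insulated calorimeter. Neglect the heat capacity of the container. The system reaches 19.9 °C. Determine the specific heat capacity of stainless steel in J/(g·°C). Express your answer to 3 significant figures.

c = 0.504 J/(g·°C)

q_gained = (312.3 × 2.5) × (19.9 − 15.7) = 3279 J
q_lost = 72.5 × c × (109.6 − 19.9) = 6503.25 c
Set equal: c = 3279 / 6503.25 = 0.504 J/(g·°C)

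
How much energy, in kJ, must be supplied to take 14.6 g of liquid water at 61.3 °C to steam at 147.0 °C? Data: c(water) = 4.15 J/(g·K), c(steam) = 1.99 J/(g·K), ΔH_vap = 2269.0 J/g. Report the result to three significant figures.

q = 36.8 kJ

q1 (heat water 61.3→100.0 °C): 14.6 × 4.15 × 38.7 = 2345 J
q2 (vaporize at 100 °C): 14.6 × 2269.0 = 33127 J
q3 (heat steam 100.0→147.0 °C): 14.6 × 1.99 × 47.0 = 1366 J
Total: 2345 + 33127 + 1366 = 36838 J = 36.8 kJ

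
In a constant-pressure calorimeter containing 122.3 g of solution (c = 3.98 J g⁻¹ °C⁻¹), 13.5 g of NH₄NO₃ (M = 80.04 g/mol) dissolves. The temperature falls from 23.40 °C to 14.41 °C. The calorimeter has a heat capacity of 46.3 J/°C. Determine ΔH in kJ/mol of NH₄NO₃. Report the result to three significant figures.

|ΔT| = |14.41 − 23.40| = 8.99 °C
|q_surr| = (122.3 × 3.98 + 46.3) × 8.99 = 533.054 × 8.99 = 4792 J
n(NH₄NO₃) = 13.5 / 80.04 = 0.1687 mol
Temperature fell, so q_rxn = +|q_surr| = 4.792 kJ
ΔH = q_rxn / n = 28.41 kJ/mol

ΔH = 28.4 kJ/mol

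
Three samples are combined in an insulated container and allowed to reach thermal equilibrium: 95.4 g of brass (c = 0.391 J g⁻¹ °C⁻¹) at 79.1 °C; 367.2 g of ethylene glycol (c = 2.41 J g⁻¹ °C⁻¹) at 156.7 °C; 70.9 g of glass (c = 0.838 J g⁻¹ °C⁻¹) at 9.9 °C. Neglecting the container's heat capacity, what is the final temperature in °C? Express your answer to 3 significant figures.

Σ mᵢcᵢ(T − Tᵢ) = 0  ⇒  T = Σ mᵢcᵢTᵢ / Σ mᵢcᵢ
Σ mᵢcᵢ = 95.4×0.391 + 367.2×2.41 + 70.9×0.838 = 981.6676
Σ mᵢcᵢTᵢ = 37.3014×79.1 + 884.952×156.7 + 59.4142×9.9 = 142210
T = 142210 / 981.6676 = 144.9 °C

T_f = 145 °C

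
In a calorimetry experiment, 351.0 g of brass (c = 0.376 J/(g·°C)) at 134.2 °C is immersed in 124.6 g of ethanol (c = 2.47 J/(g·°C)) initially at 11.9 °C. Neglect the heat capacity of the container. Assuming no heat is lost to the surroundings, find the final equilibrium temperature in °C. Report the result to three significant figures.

T_f = 48.6 °C

Heat lost by brass = heat gained by ethanol.
(351.0)(0.376)(134.2 − T) = (124.6)(2.47)(T − 11.9)
131.976 (134.2 − T) = 307.762 (T − 11.9)
17711 − 131.976 T = 307.762 T − 3662.4
21373.4 = 439.738 T
T = 48.60 °C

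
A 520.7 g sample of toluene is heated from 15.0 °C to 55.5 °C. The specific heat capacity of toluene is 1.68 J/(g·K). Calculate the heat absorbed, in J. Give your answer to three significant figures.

q = 35400 J

q = m c ΔT = 520.7 × 1.68 × (55.5 − 15.0)
q = 520.7 × 1.68 × 40.5 = 35430 J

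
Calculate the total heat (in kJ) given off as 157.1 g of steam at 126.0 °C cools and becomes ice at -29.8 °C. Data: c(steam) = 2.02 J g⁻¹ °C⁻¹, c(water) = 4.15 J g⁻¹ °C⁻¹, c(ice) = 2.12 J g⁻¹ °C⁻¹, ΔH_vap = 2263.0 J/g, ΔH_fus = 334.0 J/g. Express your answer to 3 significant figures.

q1 (cool steam 126.0→100 °C): 157.1 × 2.02 × 26.0 = 8251 J
q2 (condense at 100 °C): 157.1 × 2263.0 = 355517 J
q3 (cool water 100→0 °C): 157.1 × 4.15 × 100.0 = 65197 J
q4 (freeze at 0 °C): 157.1 × 334.0 = 52471 J
q5 (cool ice 0→-29.8 °C): 157.1 × 2.12 × 29.8 = 9925 J
Total: 8251 + 355517 + 65197 + 52471 + 9925 = 491361 J = 491 kJ

q = 491 kJ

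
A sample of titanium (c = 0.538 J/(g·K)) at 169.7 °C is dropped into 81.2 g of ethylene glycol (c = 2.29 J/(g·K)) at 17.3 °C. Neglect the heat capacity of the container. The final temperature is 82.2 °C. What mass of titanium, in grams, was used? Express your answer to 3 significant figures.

m = 256 g

q_gained = (81.2 × 2.29) × (82.2 − 17.3) = 12070 J
q_lost = m × 0.538 × (169.7 − 82.2) = 47.075 m
m = 12070 / 47.075 = 256 g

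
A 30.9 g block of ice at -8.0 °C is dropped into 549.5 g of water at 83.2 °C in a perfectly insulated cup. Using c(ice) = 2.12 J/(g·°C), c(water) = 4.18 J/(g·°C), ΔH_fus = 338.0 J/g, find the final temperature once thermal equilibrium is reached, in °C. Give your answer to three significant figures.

T_f = 74.2 °C

Heat to bring ice to 0 °C and melt it: q₁ = 30.9×2.12×8.0 + 30.9×338.0 = 10968 J
Heat the water can supply cooling to 0 °C: 549.5×4.18×83.2 = 191103 J > q₁, so all ice melts.
Energy balance: 549.5×4.18×(83.2 − T) = 10968 + 30.9×4.18×(T − 0)
2296.91(83.2 − T) = 10968 + 129.162 T
191103 − 10968 = 2426.072 T
T = 180135 / 2426.072 = 74.2497 °C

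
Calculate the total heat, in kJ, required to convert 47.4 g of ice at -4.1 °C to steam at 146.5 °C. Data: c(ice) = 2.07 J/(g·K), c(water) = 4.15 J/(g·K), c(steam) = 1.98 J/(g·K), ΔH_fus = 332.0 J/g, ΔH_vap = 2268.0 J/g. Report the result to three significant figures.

q = 148 kJ

q1 (heat ice -4.1→0.0 °C): 47.4 × 2.07 × 4.1 = 402 J
q2 (melt at 0 °C): 47.4 × 332.0 = 15737 J
q3 (heat water 0.0→100.0 °C): 47.4 × 4.15 × 100.0 = 19671 J
q4 (vaporize at 100 °C): 47.4 × 2268.0 = 107503 J
q5 (heat steam 100.0→146.5 °C): 47.4 × 1.98 × 46.5 = 4364 J
Total: 402 + 15737 + 19671 + 107503 + 4364 = 147677 J = 148 kJ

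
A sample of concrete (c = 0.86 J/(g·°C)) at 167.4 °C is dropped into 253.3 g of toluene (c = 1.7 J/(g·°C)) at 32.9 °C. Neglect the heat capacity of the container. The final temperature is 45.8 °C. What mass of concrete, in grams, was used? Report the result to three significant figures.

q_gained = (253.3 × 1.7) × (45.8 − 32.9) = 5555 J
q_lost = m × 0.86 × (167.4 − 45.8) = 104.576 m
m = 5555 / 104.576 = 53.1 g

m = 53.1 g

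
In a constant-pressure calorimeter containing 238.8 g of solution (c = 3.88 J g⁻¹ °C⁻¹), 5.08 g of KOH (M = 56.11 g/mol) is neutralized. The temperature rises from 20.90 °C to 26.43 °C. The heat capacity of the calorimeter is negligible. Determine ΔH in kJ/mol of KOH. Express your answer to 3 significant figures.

|ΔT| = |26.43 − 20.90| = 5.53 °C
|q_surr| = (238.8 × 3.88) × 5.53 = 926.544 × 5.53 = 5124 J
n(KOH) = 5.08 / 56.11 = 0.09054 mol
Temperature rose, so q_rxn = −|q_surr| = -5.124 kJ
ΔH = q_rxn / n = -56.59 kJ/mol

ΔH = -56.6 kJ/mol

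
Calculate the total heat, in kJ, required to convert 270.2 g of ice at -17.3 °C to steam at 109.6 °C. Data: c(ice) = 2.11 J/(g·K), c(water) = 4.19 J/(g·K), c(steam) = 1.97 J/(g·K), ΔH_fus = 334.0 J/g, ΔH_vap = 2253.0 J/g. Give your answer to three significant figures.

q = 827 kJ

q1 (heat ice -17.3→0.0 °C): 270.2 × 2.11 × 17.3 = 9863 J
q2 (melt at 0 °C): 270.2 × 334.0 = 90247 J
q3 (heat water 0.0→100.0 °C): 270.2 × 4.19 × 100.0 = 113214 J
q4 (vaporize at 100 °C): 270.2 × 2253.0 = 608761 J
q5 (heat steam 100.0→109.6 °C): 270.2 × 1.97 × 9.6 = 5110 J
Total: 9863 + 90247 + 113214 + 608761 + 5110 = 827195 J = 827 kJ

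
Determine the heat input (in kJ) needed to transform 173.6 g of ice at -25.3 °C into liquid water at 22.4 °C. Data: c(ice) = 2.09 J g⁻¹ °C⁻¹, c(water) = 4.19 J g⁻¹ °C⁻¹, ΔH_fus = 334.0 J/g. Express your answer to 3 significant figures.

q = 83.5 kJ

q1 (heat ice -25.3→0.0 °C): 173.6 × 2.09 × 25.3 = 9179 J
q2 (melt at 0 °C): 173.6 × 334.0 = 57982 J
q3 (heat water 0.0→22.4 °C): 173.6 × 4.19 × 22.4 = 16293 J
Total: 9179 + 57982 + 16293 = 83454 J = 83.5 kJ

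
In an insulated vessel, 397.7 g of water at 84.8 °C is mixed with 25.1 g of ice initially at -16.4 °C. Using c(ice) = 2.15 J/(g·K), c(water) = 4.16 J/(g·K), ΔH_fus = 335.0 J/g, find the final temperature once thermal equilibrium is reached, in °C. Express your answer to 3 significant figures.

Heat to bring ice to 0 °C and melt it: q₁ = 25.1×2.15×16.4 + 25.1×335.0 = 9293.5 J
Heat the water can supply cooling to 0 °C: 397.7×4.16×84.8 = 140296 J > q₁, so all ice melts.
Energy balance: 397.7×4.16×(84.8 − T) = 9293.5 + 25.1×4.16×(T − 0)
1654.432(84.8 − T) = 9293.5 + 104.416 T
140296 − 9293.5 = 1758.848 T
T = 131002.5 / 1758.848 = 74.48 °C

T_f = 74.5 °C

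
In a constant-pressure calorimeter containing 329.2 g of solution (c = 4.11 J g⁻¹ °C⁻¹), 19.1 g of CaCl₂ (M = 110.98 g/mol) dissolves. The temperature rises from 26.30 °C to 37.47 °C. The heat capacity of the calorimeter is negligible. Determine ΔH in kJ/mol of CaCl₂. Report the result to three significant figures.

ΔH = -87.8 kJ/mol

|ΔT| = |37.47 − 26.30| = 11.17 °C
|q_surr| = (329.2 × 4.11) × 11.17 = 1353.012 × 11.17 = 15110 J
n(CaCl₂) = 19.1 / 110.98 = 0.1721 mol
Temperature rose, so q_rxn = −|q_surr| = -15.11 kJ
ΔH = q_rxn / n = -87.80 kJ/mol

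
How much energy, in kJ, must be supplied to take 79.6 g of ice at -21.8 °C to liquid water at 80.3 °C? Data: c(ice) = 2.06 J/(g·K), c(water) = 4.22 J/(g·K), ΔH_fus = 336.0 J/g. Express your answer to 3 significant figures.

q = 57.3 kJ

q1 (heat ice -21.8→0.0 °C): 79.6 × 2.06 × 21.8 = 3575 J
q2 (melt at 0 °C): 79.6 × 336.0 = 26746 J
q3 (heat water 0.0→80.3 °C): 79.6 × 4.22 × 80.3 = 26974 J
Total: 3575 + 26746 + 26974 = 57295 J = 57.3 kJ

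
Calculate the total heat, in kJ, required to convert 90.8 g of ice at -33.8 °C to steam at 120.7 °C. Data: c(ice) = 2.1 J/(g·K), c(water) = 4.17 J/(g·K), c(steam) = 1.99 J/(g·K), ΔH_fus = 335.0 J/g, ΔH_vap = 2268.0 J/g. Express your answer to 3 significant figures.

q = 284 kJ

q1 (heat ice -33.8→0.0 °C): 90.8 × 2.1 × 33.8 = 6445 J
q2 (melt at 0 °C): 90.8 × 335.0 = 30418 J
q3 (heat water 0.0→100.0 °C): 90.8 × 4.17 × 100.0 = 37864 J
q4 (vaporize at 100 °C): 90.8 × 2268.0 = 205934 J
q5 (heat steam 100.0→120.7 °C): 90.8 × 1.99 × 20.7 = 3740 J
Total: 6445 + 30418 + 37864 + 205934 + 3740 = 284401 J = 284 kJ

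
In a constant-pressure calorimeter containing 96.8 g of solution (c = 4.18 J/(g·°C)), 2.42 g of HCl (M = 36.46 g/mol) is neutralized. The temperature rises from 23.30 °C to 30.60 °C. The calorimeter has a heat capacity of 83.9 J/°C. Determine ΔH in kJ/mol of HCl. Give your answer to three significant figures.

|ΔT| = |30.60 − 23.30| = 7.30 °C
|q_surr| = (96.8 × 4.18 + 83.9) × 7.30 = 488.524 × 7.30 = 3566 J
n(HCl) = 2.42 / 36.46 = 0.06637 mol
Temperature rose, so q_rxn = −|q_surr| = -3.566 kJ
ΔH = q_rxn / n = -53.73 kJ/mol

ΔH = -53.7 kJ/mol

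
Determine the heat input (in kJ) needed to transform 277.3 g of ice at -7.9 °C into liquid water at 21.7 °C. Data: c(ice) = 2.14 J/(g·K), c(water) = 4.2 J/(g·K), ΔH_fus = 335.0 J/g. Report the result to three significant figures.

q = 123 kJ

q1 (heat ice -7.9→0.0 °C): 277.3 × 2.14 × 7.9 = 4688 J
q2 (melt at 0 °C): 277.3 × 335.0 = 92896 J
q3 (heat water 0.0→21.7 °C): 277.3 × 4.2 × 21.7 = 25273 J
Total: 4688 + 92896 + 25273 = 122857 J = 123 kJ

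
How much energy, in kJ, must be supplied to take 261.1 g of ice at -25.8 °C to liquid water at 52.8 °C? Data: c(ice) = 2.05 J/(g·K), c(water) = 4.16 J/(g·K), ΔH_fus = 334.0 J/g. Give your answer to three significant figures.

q = 158 kJ

q1 (heat ice -25.8→0.0 °C): 261.1 × 2.05 × 25.8 = 13810 J
q2 (melt at 0 °C): 261.1 × 334.0 = 87207 J
q3 (heat water 0.0→52.8 °C): 261.1 × 4.16 × 52.8 = 57350 J
Total: 13810 + 87207 + 57350 = 158367 J = 158 kJ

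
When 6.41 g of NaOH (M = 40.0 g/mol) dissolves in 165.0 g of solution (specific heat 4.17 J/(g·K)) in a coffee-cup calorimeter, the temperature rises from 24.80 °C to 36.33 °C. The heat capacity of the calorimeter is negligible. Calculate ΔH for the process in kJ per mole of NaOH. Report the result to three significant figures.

|ΔT| = |36.33 − 24.80| = 11.53 °C
|q_surr| = (165.0 × 4.17) × 11.53 = 688.05 × 11.53 = 7933 J
n(NaOH) = 6.41 / 40.0 = 0.1603 mol
Temperature rose, so q_rxn = −|q_surr| = -7.933 kJ
ΔH = q_rxn / n = -49.49 kJ/mol

ΔH = -49.5 kJ/mol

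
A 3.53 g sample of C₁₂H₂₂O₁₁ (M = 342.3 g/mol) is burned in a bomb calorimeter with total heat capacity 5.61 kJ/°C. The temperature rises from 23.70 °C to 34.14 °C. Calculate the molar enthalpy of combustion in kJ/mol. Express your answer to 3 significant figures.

ΔT = 34.14 − 23.70 = 10.44 °C
q_cal = C_cal × ΔT = 5.61 × 10.44 = 58.5684 kJ
n = 3.53 / 342.3 = 0.01031 mol
q_rxn = −q_cal = -58.5684 kJ
ΔH = -58.5684 / 0.01031 = -5681 kJ/mol

ΔH = -5680 kJ/mol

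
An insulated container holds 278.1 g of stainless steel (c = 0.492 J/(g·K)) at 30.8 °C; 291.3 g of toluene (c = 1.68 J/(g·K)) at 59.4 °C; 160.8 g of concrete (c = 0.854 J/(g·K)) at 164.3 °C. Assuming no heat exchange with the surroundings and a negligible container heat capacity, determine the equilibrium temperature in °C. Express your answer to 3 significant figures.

T_f = 73.1 °C

Σ mᵢcᵢ(T − Tᵢ) = 0  ⇒  T = Σ mᵢcᵢTᵢ / Σ mᵢcᵢ
Σ mᵢcᵢ = 278.1×0.492 + 291.3×1.68 + 160.8×0.854 = 763.5324
Σ mᵢcᵢTᵢ = 136.8252×30.8 + 489.384×59.4 + 137.3232×164.3 = 55846
T = 55846 / 763.5324 = 73.14 °C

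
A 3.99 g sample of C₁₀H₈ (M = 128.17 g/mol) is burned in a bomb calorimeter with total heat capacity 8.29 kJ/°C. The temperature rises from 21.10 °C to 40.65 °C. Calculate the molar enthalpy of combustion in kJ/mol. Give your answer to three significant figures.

ΔH = -5210 kJ/mol

ΔT = 40.65 − 21.10 = 19.55 °C
q_cal = C_cal × ΔT = 8.29 × 19.55 = 162.0695 kJ
n = 3.99 / 128.17 = 0.03113 mol
q_rxn = −q_cal = -162.0695 kJ
ΔH = -162.0695 / 0.03113 = -5206 kJ/mol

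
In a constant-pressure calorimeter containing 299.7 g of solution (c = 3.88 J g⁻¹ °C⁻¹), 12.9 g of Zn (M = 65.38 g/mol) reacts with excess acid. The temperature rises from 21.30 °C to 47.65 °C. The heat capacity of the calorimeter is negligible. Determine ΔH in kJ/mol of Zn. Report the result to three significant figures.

|ΔT| = |47.65 − 21.30| = 26.35 °C
|q_surr| = (299.7 × 3.88) × 26.35 = 1162.836 × 26.35 = 30640 J
n(Zn) = 12.9 / 65.38 = 0.1973 mol
Temperature rose, so q_rxn = −|q_surr| = -30.64 kJ
ΔH = q_rxn / n = -155.3 kJ/mol

ΔH = -155 kJ/mol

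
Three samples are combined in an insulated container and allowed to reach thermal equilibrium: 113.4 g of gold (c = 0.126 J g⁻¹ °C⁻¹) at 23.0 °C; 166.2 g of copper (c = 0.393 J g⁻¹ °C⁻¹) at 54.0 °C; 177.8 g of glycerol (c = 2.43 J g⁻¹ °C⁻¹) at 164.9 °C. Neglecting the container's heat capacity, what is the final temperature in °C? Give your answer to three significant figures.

Σ mᵢcᵢ(T − Tᵢ) = 0  ⇒  T = Σ mᵢcᵢTᵢ / Σ mᵢcᵢ
Σ mᵢcᵢ = 113.4×0.126 + 166.2×0.393 + 177.8×2.43 = 511.6590
Σ mᵢcᵢTᵢ = 14.2884×23.0 + 65.3166×54.0 + 432.054×164.9 = 75101
T = 75101 / 511.6590 = 146.8 °C

T_f = 147 °C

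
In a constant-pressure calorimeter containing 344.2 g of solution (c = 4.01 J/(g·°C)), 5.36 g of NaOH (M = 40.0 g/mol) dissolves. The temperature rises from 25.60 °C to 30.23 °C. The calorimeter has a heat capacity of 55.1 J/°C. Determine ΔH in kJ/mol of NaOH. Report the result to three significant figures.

ΔH = -49.6 kJ/mol

|ΔT| = |30.23 − 25.60| = 4.63 °C
|q_surr| = (344.2 × 4.01 + 55.1) × 4.63 = 1435.342 × 4.63 = 6646 J
n(NaOH) = 5.36 / 40.0 = 0.1340 mol
Temperature rose, so q_rxn = −|q_surr| = -6.646 kJ
ΔH = q_rxn / n = -49.60 kJ/mol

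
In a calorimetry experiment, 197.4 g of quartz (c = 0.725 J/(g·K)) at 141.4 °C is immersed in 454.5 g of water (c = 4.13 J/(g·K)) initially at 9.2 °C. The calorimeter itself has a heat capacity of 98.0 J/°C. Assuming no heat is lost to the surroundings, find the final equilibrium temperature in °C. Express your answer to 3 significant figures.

T_f = 18.1 °C

Heat lost by quartz = heat gained by water + calorimeter.
(197.4)(0.725)(141.4 − T) = [(454.5)(4.13) + 98.0](T − 9.2)
143.115 (141.4 − T) = 1975.085 (T − 9.2)
20236 − 143.115 T = 1975.085 T − 18171
38407 = 2118.200 T
T = 18.13 °C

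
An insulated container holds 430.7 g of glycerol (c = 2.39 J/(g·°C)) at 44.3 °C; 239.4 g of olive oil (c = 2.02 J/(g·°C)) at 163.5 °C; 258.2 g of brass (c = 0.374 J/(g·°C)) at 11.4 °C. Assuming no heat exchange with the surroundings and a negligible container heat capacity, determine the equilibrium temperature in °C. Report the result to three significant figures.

T_f = 78.1 °C

Σ mᵢcᵢ(T − Tᵢ) = 0  ⇒  T = Σ mᵢcᵢTᵢ / Σ mᵢcᵢ
Σ mᵢcᵢ = 430.7×2.39 + 239.4×2.02 + 258.2×0.374 = 1609.5278
Σ mᵢcᵢTᵢ = 1029.373×44.3 + 483.588×163.5 + 96.5668×11.4 = 125770
T = 125770 / 1609.5278 = 78.14 °C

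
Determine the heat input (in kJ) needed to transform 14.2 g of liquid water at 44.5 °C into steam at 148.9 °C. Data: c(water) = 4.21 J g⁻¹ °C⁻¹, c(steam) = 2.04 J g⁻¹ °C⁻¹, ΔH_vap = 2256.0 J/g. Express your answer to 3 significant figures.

q1 (heat water 44.5→100.0 °C): 14.2 × 4.21 × 55.5 = 3318 J
q2 (vaporize at 100 °C): 14.2 × 2256.0 = 32035 J
q3 (heat steam 100.0→148.9 °C): 14.2 × 2.04 × 48.9 = 1417 J
Total: 3318 + 32035 + 1417 = 36770 J = 36.8 kJ

q = 36.8 kJ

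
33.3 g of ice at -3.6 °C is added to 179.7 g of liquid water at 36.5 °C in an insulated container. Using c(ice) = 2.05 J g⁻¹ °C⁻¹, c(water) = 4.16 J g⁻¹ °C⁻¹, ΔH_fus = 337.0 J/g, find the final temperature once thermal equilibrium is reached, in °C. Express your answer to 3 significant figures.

T_f = 17.9 °C

Heat to bring ice to 0 °C and melt it: q₁ = 33.3×2.05×3.6 + 33.3×337.0 = 11468 J
Heat the water can supply cooling to 0 °C: 179.7×4.16×36.5 = 27285.6 J > q₁, so all ice melts.
Energy balance: 179.7×4.16×(36.5 − T) = 11468 + 33.3×4.16×(T − 0)
747.552(36.5 − T) = 11468 + 138.528 T
27285.6 − 11468 = 886.080 T
T = 15817.6 / 886.080 = 17.85 °C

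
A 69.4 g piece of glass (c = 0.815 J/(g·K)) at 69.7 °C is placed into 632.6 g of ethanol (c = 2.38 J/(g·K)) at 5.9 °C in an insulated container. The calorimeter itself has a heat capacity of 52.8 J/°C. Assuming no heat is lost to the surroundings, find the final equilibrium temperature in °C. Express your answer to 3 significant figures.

Heat lost by glass = heat gained by ethanol + calorimeter.
(69.4)(0.815)(69.7 − T) = [(632.6)(2.38) + 52.8](T − 5.9)
56.561 (69.7 − T) = 1558.388 (T − 5.9)
3942.3 − 56.561 T = 1558.388 T − 9194.5
13136.8 = 1614.949 T
T = 8.134 °C

T_f = 8.13 °C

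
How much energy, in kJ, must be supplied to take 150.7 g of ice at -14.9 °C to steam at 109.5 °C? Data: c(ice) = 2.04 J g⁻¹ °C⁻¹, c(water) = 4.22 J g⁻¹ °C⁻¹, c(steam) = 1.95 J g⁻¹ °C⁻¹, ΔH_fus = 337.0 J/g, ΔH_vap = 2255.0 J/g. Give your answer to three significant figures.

q = 462 kJ

q1 (heat ice -14.9→0.0 °C): 150.7 × 2.04 × 14.9 = 4581 J
q2 (melt at 0 °C): 150.7 × 337.0 = 50786 J
q3 (heat water 0.0→100.0 °C): 150.7 × 4.22 × 100.0 = 63595 J
q4 (vaporize at 100 °C): 150.7 × 2255.0 = 339829 J
q5 (heat steam 100.0→109.5 °C): 150.7 × 1.95 × 9.5 = 2792 J
Total: 4581 + 50786 + 63595 + 339829 + 2792 = 461583 J = 462 kJ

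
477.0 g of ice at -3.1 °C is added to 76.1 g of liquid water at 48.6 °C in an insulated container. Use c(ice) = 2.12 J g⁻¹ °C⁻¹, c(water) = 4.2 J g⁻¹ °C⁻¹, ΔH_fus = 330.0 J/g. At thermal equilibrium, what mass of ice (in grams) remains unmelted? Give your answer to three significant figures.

m_ice remaining = 439 g

Heat to warm all ice to 0 °C: 477.0×2.12×3.1 = 3134.8 J
Heat released by water cooling to 0 °C: 76.1×4.2×48.6 = 15534 J
15534 J < 3134.8 + 477.0×330.0 = 160544.8 J, so not all ice melts; final T = 0 °C.
Heat left for melting: 15534 − 3134.8 = 12399.2 J
Mass melted = 12399.2 / 330.0 = 37.57 g
Ice remaining = 477.0 − 37.57 = 439.43 g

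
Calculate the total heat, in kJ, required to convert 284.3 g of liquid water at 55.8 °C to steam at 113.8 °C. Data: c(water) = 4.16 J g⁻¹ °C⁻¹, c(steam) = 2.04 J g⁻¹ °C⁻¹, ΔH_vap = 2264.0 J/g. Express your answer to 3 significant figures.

q1 (heat water 55.8→100.0 °C): 284.3 × 4.16 × 44.2 = 52275 J
q2 (vaporize at 100 °C): 284.3 × 2264.0 = 643655 J
q3 (heat steam 100.0→113.8 °C): 284.3 × 2.04 × 13.8 = 8004 J
Total: 52275 + 643655 + 8004 = 703934 J = 704 kJ

q = 704 kJ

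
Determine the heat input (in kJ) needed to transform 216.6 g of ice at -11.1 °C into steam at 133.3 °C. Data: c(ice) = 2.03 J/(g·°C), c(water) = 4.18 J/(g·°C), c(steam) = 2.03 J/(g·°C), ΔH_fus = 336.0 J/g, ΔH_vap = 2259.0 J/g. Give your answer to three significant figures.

q1 (heat ice -11.1→0.0 °C): 216.6 × 2.03 × 11.1 = 4881 J
q2 (melt at 0 °C): 216.6 × 336.0 = 72778 J
q3 (heat water 0.0→100.0 °C): 216.6 × 4.18 × 100.0 = 90539 J
q4 (vaporize at 100 °C): 216.6 × 2259.0 = 489299 J
q5 (heat steam 100.0→133.3 °C): 216.6 × 2.03 × 33.3 = 14642 J
Total: 4881 + 72778 + 90539 + 489299 + 14642 = 672139 J = 672 kJ

q = 672 kJ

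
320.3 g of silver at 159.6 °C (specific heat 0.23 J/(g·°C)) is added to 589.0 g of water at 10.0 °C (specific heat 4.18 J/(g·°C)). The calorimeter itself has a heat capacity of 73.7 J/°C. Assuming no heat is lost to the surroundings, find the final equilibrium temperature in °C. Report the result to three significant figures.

Heat lost by silver = heat gained by water + calorimeter.
(320.3)(0.23)(159.6 − T) = [(589.0)(4.18) + 73.7](T − 10.0)
73.669 (159.6 − T) = 2535.72 (T − 10.0)
11758 − 73.669 T = 2535.72 T − 25357
37115 = 2609.389 T
T = 14.22 °C

T_f = 14.2 °C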